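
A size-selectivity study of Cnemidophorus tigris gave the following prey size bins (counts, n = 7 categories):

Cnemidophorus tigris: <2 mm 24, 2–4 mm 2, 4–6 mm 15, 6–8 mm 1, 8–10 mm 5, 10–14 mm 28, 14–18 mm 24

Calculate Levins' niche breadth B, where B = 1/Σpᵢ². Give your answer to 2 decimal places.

Proportions for Cnemidophorus tigris (n=99): 24/99=0.2424, 2/99=0.0202, 15/99=0.1515, 1/99=0.0101, 5/99=0.0505, 28/99=0.2828, 24/99=0.2424
Σpᵢ² = 0.2424² + 0.0202² + 0.1515² + 0.0101² + 0.0505² + 0.2828² + 0.2424² = 0.058758 + 0.000408 + 0.022952 + 0.000102 + 0.002550 + 0.079976 + 0.058758 = 0.223504
B = 1 / 0.223504 = 4.4742

4.47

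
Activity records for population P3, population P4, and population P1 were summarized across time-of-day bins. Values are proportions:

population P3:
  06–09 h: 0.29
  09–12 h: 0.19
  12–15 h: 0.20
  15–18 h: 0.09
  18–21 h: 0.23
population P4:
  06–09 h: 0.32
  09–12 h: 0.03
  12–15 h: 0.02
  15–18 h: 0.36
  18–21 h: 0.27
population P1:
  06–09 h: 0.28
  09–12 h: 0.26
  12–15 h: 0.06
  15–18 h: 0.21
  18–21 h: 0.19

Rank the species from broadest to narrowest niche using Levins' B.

Σp_P3ᵢ² = 0.29² + 0.19² + 0.20² + 0.09² + 0.23² = 0.0841 + 0.0361 + 0.0400 + 0.0081 + 0.0529 = 0.2212
B_P3 = 1 / 0.2212 = 4.5208
Σp_P4ᵢ² = 0.32² + 0.03² + 0.02² + 0.36² + 0.27² = 0.1024 + 0.0009 + 0.0004 + 0.1296 + 0.0729 = 0.3062
B_P4 = 1 / 0.3062 = 3.2658
Σp_P1ᵢ² = 0.28² + 0.26² + 0.06² + 0.21² + 0.19² = 0.0784 + 0.0676 + 0.0036 + 0.0441 + 0.0361 = 0.2298
B_P1 = 1 / 0.2298 = 4.3516
Ranking by B (broadest → narrowest): population P3 (4.52) > population P1 (4.35) > population P4 (3.27)

population P3 > population P1 > population P4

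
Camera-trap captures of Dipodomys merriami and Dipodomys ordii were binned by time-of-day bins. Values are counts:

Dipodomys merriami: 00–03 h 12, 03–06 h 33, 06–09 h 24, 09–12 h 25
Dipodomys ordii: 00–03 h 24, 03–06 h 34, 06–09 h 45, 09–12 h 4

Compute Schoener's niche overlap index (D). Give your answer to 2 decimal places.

0.74

Proportions for Dipodomys merriami (n=94): 12/94=0.1277, 33/94=0.3511, 24/94=0.2553, 25/94=0.2660
Proportions for Dipodomys ordii (n=107): 24/107=0.2243, 34/107=0.3178, 45/107=0.4206, 4/107=0.0374
Σ|p₁ᵢ − p₂ᵢ| = 0.0966 + 0.0333 + 0.1653 + 0.2286 = 0.5238
D = 1 − ½ × 0.5238 = 1 − 0.26190 = 0.73810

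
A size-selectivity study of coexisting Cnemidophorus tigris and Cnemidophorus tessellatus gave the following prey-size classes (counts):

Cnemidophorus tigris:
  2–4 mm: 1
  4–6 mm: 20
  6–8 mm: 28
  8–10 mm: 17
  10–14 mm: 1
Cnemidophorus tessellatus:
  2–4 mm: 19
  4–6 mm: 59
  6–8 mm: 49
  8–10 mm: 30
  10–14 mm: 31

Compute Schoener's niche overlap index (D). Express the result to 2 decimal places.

0.75

Proportions for Cnemidophorus tigris (n=67): 1/67=0.0149, 20/67=0.2985, 28/67=0.4179, 17/67=0.2537, 1/67=0.0149
Proportions for Cnemidophorus tessellatus (n=188): 19/188=0.1011, 59/188=0.3138, 49/188=0.2606, 30/188=0.1596, 31/188=0.1649
Σ|p₁ᵢ − p₂ᵢ| = 0.0862 + 0.0153 + 0.1573 + 0.0941 + 0.1500 = 0.5029
D = 1 − ½ × 0.5029 = 1 − 0.25145 = 0.74855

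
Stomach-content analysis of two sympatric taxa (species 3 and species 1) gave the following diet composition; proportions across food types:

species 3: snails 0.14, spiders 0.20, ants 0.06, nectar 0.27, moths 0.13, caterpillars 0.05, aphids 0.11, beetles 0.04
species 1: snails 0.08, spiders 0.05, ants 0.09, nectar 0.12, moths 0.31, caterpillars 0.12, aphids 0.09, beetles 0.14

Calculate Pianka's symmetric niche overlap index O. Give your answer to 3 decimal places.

Σ p₁ᵢp₂ᵢ = 0.0112 + 0.0100 + 0.0054 + 0.0324 + 0.0403 + 0.0060 + 0.0099 + 0.0056 = 0.1208
Σp_1ᵢ² = 0.14² + 0.20² + 0.06² + 0.27² + 0.13² + 0.05² + 0.11² + 0.04² = 0.0196 + 0.0400 + 0.0036 + 0.0729 + 0.0169 + 0.0025 + 0.0121 + 0.0016 = 0.1692
Σp_2ᵢ² = 0.08² + 0.05² + 0.09² + 0.12² + 0.31² + 0.12² + 0.09² + 0.14² = 0.0064 + 0.0025 + 0.0081 + 0.0144 + 0.0961 + 0.0144 + 0.0081 + 0.0196 = 0.1696
O = 0.1208 / √(0.1692 × 0.1696) = 0.1208 / 0.169400 = 0.71311

0.713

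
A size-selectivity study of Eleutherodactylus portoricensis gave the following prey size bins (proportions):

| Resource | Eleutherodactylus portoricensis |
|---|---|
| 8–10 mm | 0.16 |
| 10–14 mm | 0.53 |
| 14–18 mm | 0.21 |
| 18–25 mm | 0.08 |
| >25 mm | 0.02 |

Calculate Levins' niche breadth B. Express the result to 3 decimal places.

2.798

Σpᵢ² = 0.16² + 0.53² + 0.21² + 0.08² + 0.02² = 0.0256 + 0.2809 + 0.0441 + 0.0064 + 0.0004 = 0.3574
B = 1 / 0.3574 = 2.79799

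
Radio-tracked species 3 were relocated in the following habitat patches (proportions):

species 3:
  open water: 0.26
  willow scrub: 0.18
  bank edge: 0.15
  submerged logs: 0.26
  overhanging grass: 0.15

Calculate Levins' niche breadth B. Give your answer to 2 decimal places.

Σpᵢ² = 0.26² + 0.18² + 0.15² + 0.26² + 0.15² = 0.0676 + 0.0324 + 0.0225 + 0.0676 + 0.0225 = 0.2126
B = 1 / 0.2126 = 4.7037

4.70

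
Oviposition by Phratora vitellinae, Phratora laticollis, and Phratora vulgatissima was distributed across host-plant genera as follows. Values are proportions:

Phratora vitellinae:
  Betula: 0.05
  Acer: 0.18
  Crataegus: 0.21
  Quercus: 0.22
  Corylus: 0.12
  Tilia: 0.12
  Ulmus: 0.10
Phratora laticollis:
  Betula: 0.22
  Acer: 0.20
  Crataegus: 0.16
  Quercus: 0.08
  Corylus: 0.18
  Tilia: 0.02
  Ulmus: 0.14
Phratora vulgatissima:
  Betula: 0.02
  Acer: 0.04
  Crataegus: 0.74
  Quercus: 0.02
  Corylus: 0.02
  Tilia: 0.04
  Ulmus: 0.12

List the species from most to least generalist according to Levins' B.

Σp_viteᵢ² = 0.05² + 0.18² + 0.21² + 0.22² + 0.12² + 0.12² + 0.10² = 0.0025 + 0.0324 + 0.0441 + 0.0484 + 0.0144 + 0.0144 + 0.0100 = 0.1662
B_vite = 1 / 0.1662 = 6.0168
Σp_latiᵢ² = 0.22² + 0.20² + 0.16² + 0.08² + 0.18² + 0.02² + 0.14² = 0.0484 + 0.0400 + 0.0256 + 0.0064 + 0.0324 + 0.0004 + 0.0196 = 0.1728
B_lati = 1 / 0.1728 = 5.7870
Σp_vulgᵢ² = 0.02² + 0.04² + 0.74² + 0.02² + 0.02² + 0.04² + 0.12² = 0.0004 + 0.0016 + 0.5476 + 0.0004 + 0.0004 + 0.0016 + 0.0144 = 0.5664
B_vulg = 1 / 0.5664 = 1.7655
Ranking by B (broadest → narrowest): Phratora vitellinae (6.02) > Phratora laticollis (5.79) > Phratora vulgatissima (1.77)

Phratora vitellinae > Phratora laticollis > Phratora vulgatissima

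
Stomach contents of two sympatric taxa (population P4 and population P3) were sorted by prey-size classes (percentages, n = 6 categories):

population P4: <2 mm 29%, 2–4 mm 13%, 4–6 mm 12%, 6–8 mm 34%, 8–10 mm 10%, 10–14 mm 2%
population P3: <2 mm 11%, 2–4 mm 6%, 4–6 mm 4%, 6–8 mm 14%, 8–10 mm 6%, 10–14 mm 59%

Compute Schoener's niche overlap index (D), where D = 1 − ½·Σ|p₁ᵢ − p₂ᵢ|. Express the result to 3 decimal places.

Convert percentages to proportions (divide by 100).
Σ|p₁ᵢ − p₂ᵢ| = 0.18 + 0.07 + 0.08 + 0.20 + 0.04 + 0.57 = 1.14
D = 1 − ½ × 1.14 = 1 − 0.570 = 0.43000

0.430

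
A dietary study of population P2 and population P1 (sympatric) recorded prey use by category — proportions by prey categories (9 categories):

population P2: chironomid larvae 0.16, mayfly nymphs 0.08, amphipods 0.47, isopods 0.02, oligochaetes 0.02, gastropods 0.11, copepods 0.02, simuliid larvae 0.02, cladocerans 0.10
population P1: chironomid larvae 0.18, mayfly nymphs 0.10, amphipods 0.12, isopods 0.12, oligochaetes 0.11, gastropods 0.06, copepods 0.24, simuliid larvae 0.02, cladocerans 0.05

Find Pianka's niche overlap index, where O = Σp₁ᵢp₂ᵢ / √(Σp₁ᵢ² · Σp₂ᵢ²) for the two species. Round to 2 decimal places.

0.57

Σ p₁ᵢp₂ᵢ = 0.0288 + 0.0080 + 0.0564 + 0.0024 + 0.0022 + 0.0066 + 0.0048 + 0.0004 + 0.0050 = 0.1146
Σp_1ᵢ² = 0.16² + 0.08² + 0.47² + 0.02² + 0.02² + 0.11² + 0.02² + 0.02² + 0.10² = 0.0256 + 0.0064 + 0.2209 + 0.0004 + 0.0004 + 0.0121 + 0.0004 + 0.0004 + 0.0100 = 0.2766
Σp_2ᵢ² = 0.18² + 0.10² + 0.12² + 0.12² + 0.11² + 0.06² + 0.24² + 0.02² + 0.05² = 0.0324 + 0.0100 + 0.0144 + 0.0144 + 0.0121 + 0.0036 + 0.0576 + 0.0004 + 0.0025 = 0.1474
O = 0.1146 / √(0.2766 × 0.1474) = 0.1146 / 0.20192 = 0.5676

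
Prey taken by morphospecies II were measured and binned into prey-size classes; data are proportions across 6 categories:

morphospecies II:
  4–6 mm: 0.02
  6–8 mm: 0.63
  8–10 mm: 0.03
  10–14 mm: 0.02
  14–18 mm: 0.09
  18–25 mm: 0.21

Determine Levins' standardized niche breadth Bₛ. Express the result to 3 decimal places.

0.244

Σpᵢ² = 0.02² + 0.63² + 0.03² + 0.02² + 0.09² + 0.21² = 0.0004 + 0.3969 + 0.0009 + 0.0004 + 0.0081 + 0.0441 = 0.4508
B = 1 / 0.4508 = 2.21828
Bₛ = (B − 1)/(n − 1) = (2.21828 − 1)/(6 − 1) = 1.21828/5 = 0.24366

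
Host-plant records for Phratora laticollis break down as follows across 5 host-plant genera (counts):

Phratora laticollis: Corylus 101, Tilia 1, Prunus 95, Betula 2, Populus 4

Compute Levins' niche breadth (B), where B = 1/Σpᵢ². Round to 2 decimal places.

2.14

Proportions for Phratora laticollis (n=203): 101/203=0.4975, 1/203=0.0049, 95/203=0.4680, 2/203=0.0099, 4/203=0.0197
Σpᵢ² = 0.4975² + 0.0049² + 0.4680² + 0.0099² + 0.0197² = 0.247506 + 0.000024 + 0.219024 + 0.000098 + 0.000388 = 0.467040
B = 1 / 0.467040 = 2.1411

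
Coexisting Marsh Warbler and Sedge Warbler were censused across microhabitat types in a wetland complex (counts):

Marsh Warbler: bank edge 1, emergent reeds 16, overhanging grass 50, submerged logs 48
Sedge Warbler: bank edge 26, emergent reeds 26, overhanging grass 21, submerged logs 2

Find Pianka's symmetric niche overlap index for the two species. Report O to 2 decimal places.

0.53

Proportions for Marsh Warbler (n=115): 1/115=0.0087, 16/115=0.1391, 50/115=0.4348, 48/115=0.4174
Proportions for Sedge Warbler (n=75): 26/75=0.3467, 26/75=0.3467, 21/75=0.2800, 2/75=0.0267
Σ p₁ᵢp₂ᵢ = 0.003016 + 0.048226 + 0.121744 + 0.011145 = 0.184131
Σp_1ᵢ² = 0.0087² + 0.1391² + 0.4348² + 0.4174² = 0.000076 + 0.019349 + 0.189051 + 0.174223 = 0.382699
Σp_2ᵢ² = 0.3467² + 0.3467² + 0.2800² + 0.0267² = 0.120201 + 0.120201 + 0.078400 + 0.000713 = 0.319515
O = 0.184131 / √(0.382699 × 0.319515) = 0.184131 / 0.3496828 = 0.5266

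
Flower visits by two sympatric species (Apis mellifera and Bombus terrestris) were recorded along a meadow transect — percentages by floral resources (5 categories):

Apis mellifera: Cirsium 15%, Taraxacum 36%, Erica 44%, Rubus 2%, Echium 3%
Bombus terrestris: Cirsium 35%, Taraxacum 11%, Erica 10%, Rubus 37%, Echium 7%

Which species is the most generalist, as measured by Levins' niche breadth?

Convert percentages to proportions (divide by 100).
Σp_mellᵢ² = 0.15² + 0.36² + 0.44² + 0.02² + 0.03² = 0.0225 + 0.1296 + 0.1936 + 0.0004 + 0.0009 = 0.3470
B_mell = 1 / 0.3470 = 2.8818
Σp_terrᵢ² = 0.35² + 0.11² + 0.10² + 0.37² + 0.07² = 0.1225 + 0.0121 + 0.0100 + 0.1369 + 0.0049 = 0.2864
B_terr = 1 / 0.2864 = 3.4916
Highest B → broadest niche (most generalist): Bombus terrestris (B = 3.49).

Bombus terrestris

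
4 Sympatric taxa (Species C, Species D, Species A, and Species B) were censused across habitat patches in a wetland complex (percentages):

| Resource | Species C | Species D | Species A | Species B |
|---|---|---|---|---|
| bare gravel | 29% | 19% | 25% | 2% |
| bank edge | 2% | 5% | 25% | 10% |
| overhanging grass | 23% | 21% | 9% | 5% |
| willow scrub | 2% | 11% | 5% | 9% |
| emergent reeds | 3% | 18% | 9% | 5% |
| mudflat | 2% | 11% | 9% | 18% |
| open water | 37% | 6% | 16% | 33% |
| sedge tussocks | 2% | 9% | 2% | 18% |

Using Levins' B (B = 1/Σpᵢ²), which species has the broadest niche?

Species D

Convert percentages to proportions (divide by 100).
Σp_Cᵢ² = 0.29² + 0.02² + 0.23² + 0.02² + 0.03² + 0.02² + 0.37² + 0.02² = 0.0841 + 0.0004 + 0.0529 + 0.0004 + 0.0009 + 0.0004 + 0.1369 + 0.0004 = 0.2764
B_C = 1 / 0.2764 = 3.6179
Σp_Dᵢ² = 0.19² + 0.05² + 0.21² + 0.11² + 0.18² + 0.11² + 0.06² + 0.09² = 0.0361 + 0.0025 + 0.0441 + 0.0121 + 0.0324 + 0.0121 + 0.0036 + 0.0081 = 0.1510
B_D = 1 / 0.1510 = 6.6225
Σp_Aᵢ² = 0.25² + 0.25² + 0.09² + 0.05² + 0.09² + 0.09² + 0.16² + 0.02² = 0.0625 + 0.0625 + 0.0081 + 0.0025 + 0.0081 + 0.0081 + 0.0256 + 0.0004 = 0.1778
B_A = 1 / 0.1778 = 5.6243
Σp_Bᵢ² = 0.02² + 0.10² + 0.05² + 0.09² + 0.05² + 0.18² + 0.33² + 0.18² = 0.0004 + 0.0100 + 0.0025 + 0.0081 + 0.0025 + 0.0324 + 0.1089 + 0.0324 = 0.1972
B_B = 1 / 0.1972 = 5.0710
Highest B → broadest niche (most generalist): Species D (B = 6.62).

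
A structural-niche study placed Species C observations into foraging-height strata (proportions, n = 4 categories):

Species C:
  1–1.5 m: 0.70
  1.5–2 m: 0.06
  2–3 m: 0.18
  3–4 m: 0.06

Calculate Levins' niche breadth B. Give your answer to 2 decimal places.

1.89

Σpᵢ² = 0.70² + 0.06² + 0.18² + 0.06² = 0.4900 + 0.0036 + 0.0324 + 0.0036 = 0.5296
B = 1 / 0.5296 = 1.8882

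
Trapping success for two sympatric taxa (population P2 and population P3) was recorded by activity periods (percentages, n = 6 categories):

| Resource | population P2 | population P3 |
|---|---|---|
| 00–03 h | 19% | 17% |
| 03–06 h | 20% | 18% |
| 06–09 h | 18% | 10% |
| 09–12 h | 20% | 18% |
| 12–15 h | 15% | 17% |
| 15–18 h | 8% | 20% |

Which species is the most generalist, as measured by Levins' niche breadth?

population P3

Convert percentages to proportions (divide by 100).
Σp_P2ᵢ² = 0.19² + 0.20² + 0.18² + 0.20² + 0.15² + 0.08² = 0.0361 + 0.0400 + 0.0324 + 0.0400 + 0.0225 + 0.0064 = 0.1774
B_P2 = 1 / 0.1774 = 5.6370
Σp_P3ᵢ² = 0.17² + 0.18² + 0.10² + 0.18² + 0.17² + 0.20² = 0.0289 + 0.0324 + 0.0100 + 0.0324 + 0.0289 + 0.0400 = 0.1726
B_P3 = 1 / 0.1726 = 5.7937
Highest B → broadest niche (most generalist): population P3 (B = 5.79).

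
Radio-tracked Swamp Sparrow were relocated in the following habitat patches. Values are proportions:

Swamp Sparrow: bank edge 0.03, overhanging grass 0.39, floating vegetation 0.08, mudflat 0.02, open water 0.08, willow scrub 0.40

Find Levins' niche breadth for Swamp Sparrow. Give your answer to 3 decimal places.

Σpᵢ² = 0.03² + 0.39² + 0.08² + 0.02² + 0.08² + 0.40² = 0.0009 + 0.1521 + 0.0064 + 0.0004 + 0.0064 + 0.1600 = 0.3262
B = 1 / 0.3262 = 3.06560

3.066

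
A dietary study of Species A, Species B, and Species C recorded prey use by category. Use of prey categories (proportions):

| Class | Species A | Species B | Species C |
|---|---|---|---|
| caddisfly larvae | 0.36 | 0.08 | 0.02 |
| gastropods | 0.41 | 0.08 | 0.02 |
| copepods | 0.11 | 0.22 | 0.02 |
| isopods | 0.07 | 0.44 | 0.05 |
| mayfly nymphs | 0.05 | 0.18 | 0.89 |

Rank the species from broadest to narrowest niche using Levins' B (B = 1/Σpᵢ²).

Species B > Species A > Species C

Σp_Aᵢ² = 0.36² + 0.41² + 0.11² + 0.07² + 0.05² = 0.1296 + 0.1681 + 0.0121 + 0.0049 + 0.0025 = 0.3172
B_A = 1 / 0.3172 = 3.1526
Σp_Bᵢ² = 0.08² + 0.08² + 0.22² + 0.44² + 0.18² = 0.0064 + 0.0064 + 0.0484 + 0.1936 + 0.0324 = 0.2872
B_B = 1 / 0.2872 = 3.4819
Σp_Cᵢ² = 0.02² + 0.02² + 0.02² + 0.05² + 0.89² = 0.0004 + 0.0004 + 0.0004 + 0.0025 + 0.7921 = 0.7958
B_C = 1 / 0.7958 = 1.2566
Ranking by B (broadest → narrowest): Species B (3.48) > Species A (3.15) > Species C (1.26)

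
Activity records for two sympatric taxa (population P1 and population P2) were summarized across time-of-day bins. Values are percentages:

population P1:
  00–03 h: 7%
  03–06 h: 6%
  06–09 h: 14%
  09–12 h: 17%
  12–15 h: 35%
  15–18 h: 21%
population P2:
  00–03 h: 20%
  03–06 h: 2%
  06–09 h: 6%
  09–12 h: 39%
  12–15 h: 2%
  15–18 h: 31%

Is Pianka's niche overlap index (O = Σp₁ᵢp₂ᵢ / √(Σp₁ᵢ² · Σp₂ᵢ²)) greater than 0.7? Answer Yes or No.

No

Convert percentages to proportions (divide by 100).
Σ p₁ᵢp₂ᵢ = 0.0140 + 0.0012 + 0.0084 + 0.0663 + 0.0070 + 0.0651 = 0.1620
Σp_1ᵢ² = 0.07² + 0.06² + 0.14² + 0.17² + 0.35² + 0.21² = 0.0049 + 0.0036 + 0.0196 + 0.0289 + 0.1225 + 0.0441 = 0.2236
Σp_2ᵢ² = 0.20² + 0.02² + 0.06² + 0.39² + 0.02² + 0.31² = 0.0400 + 0.0004 + 0.0036 + 0.1521 + 0.0004 + 0.0961 = 0.2926
O = 0.1620 / √(0.2236 × 0.2926) = 0.1620 / 0.25578 = 0.6334
O = 0.6334 < 0.7 → No.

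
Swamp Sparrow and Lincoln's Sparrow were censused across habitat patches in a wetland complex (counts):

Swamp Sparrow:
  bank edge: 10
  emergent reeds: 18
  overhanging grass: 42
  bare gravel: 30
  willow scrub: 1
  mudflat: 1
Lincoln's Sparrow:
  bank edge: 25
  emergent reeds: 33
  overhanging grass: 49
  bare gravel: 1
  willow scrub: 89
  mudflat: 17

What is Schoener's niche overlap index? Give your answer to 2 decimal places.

0.51

Proportions for Swamp Sparrow (n=102): 10/102=0.0980, 18/102=0.1765, 42/102=0.4118, 30/102=0.2941, 1/102=0.0098, 1/102=0.0098
Proportions for Lincoln's Sparrow (n=214): 25/214=0.1168, 33/214=0.1542, 49/214=0.2290, 1/214=0.0047, 89/214=0.4159, 17/214=0.0794
Σ|p₁ᵢ − p₂ᵢ| = 0.0188 + 0.0223 + 0.1828 + 0.2894 + 0.4061 + 0.0696 = 0.9890
D = 1 − ½ × 0.9890 = 1 − 0.49450 = 0.50550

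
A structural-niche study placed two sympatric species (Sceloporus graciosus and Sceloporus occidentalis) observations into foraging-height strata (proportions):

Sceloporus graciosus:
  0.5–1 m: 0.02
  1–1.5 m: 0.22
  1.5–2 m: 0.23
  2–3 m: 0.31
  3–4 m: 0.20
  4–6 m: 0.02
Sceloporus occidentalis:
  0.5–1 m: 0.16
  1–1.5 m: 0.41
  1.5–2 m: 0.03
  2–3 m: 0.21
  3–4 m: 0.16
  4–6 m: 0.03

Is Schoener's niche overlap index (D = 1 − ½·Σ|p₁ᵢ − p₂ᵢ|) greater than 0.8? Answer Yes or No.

Σ|p₁ᵢ − p₂ᵢ| = 0.14 + 0.19 + 0.20 + 0.10 + 0.04 + 0.01 = 0.68
D = 1 − ½ × 0.68 = 1 − 0.340 = 0.6600
D = 0.6600 < 0.8 → No.

No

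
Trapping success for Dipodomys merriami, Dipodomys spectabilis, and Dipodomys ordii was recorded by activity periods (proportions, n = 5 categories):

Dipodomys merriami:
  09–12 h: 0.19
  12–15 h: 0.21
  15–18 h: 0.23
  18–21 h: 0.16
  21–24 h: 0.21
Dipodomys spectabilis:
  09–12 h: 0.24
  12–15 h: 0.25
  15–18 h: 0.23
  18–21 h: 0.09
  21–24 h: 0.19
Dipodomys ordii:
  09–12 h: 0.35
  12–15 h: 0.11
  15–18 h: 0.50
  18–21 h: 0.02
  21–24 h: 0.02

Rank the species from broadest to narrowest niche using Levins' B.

Dipodomys merriami > Dipodomys spectabilis > Dipodomys ordii

Σp_merrᵢ² = 0.19² + 0.21² + 0.23² + 0.16² + 0.21² = 0.0361 + 0.0441 + 0.0529 + 0.0256 + 0.0441 = 0.2028
B_merr = 1 / 0.2028 = 4.9310
Σp_specᵢ² = 0.24² + 0.25² + 0.23² + 0.09² + 0.19² = 0.0576 + 0.0625 + 0.0529 + 0.0081 + 0.0361 = 0.2172
B_spec = 1 / 0.2172 = 4.6041
Σp_ordiᵢ² = 0.35² + 0.11² + 0.50² + 0.02² + 0.02² = 0.1225 + 0.0121 + 0.2500 + 0.0004 + 0.0004 = 0.3854
B_ordi = 1 / 0.3854 = 2.5947
Ranking by B (broadest → narrowest): Dipodomys merriami (4.93) > Dipodomys spectabilis (4.60) > Dipodomys ordii (2.59)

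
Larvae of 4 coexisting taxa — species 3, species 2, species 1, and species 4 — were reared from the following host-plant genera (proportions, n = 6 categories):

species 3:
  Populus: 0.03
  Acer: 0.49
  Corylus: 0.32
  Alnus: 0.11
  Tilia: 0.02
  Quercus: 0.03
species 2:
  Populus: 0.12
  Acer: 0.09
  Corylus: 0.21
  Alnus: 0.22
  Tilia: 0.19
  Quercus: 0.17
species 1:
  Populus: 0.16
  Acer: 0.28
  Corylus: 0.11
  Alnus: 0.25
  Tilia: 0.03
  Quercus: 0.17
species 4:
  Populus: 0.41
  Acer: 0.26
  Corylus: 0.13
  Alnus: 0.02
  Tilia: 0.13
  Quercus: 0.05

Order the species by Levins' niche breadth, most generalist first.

Σp_3ᵢ² = 0.03² + 0.49² + 0.32² + 0.11² + 0.02² + 0.03² = 0.0009 + 0.2401 + 0.1024 + 0.0121 + 0.0004 + 0.0009 = 0.3568
B_3 = 1 / 0.3568 = 2.8027
Σp_2ᵢ² = 0.12² + 0.09² + 0.21² + 0.22² + 0.19² + 0.17² = 0.0144 + 0.0081 + 0.0441 + 0.0484 + 0.0361 + 0.0289 = 0.1800
B_2 = 1 / 0.1800 = 5.5556
Σp_1ᵢ² = 0.16² + 0.28² + 0.11² + 0.25² + 0.03² + 0.17² = 0.0256 + 0.0784 + 0.0121 + 0.0625 + 0.0009 + 0.0289 = 0.2084
B_1 = 1 / 0.2084 = 4.7985
Σp_4ᵢ² = 0.41² + 0.26² + 0.13² + 0.02² + 0.13² + 0.05² = 0.1681 + 0.0676 + 0.0169 + 0.0004 + 0.0169 + 0.0025 = 0.2724
B_4 = 1 / 0.2724 = 3.6711
Ranking by B (broadest → narrowest): species 2 (5.56) > species 1 (4.80) > species 4 (3.67) > species 3 (2.80)

species 2 > species 1 > species 4 > species 3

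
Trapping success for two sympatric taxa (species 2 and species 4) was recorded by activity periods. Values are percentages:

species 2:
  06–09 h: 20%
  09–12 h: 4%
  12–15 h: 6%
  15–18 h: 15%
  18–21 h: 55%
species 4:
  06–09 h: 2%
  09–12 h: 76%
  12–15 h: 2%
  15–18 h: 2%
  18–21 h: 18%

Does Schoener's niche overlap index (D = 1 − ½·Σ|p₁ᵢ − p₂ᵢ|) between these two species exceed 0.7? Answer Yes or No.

No

Convert percentages to proportions (divide by 100).
Σ|p₁ᵢ − p₂ᵢ| = 0.18 + 0.72 + 0.04 + 0.13 + 0.37 = 1.44
D = 1 − ½ × 1.44 = 1 − 0.720 = 0.2800
D = 0.2800 < 0.7 → No.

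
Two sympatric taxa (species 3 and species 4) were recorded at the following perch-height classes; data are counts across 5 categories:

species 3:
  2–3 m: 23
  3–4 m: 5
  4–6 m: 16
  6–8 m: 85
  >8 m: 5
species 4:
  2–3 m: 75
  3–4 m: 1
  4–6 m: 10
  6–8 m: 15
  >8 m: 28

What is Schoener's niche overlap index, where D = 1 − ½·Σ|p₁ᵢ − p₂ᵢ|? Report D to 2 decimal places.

0.41

Proportions for species 3 (n=134): 23/134=0.1716, 5/134=0.0373, 16/134=0.1194, 85/134=0.6343, 5/134=0.0373
Proportions for species 4 (n=129): 75/129=0.5814, 1/129=0.0078, 10/129=0.0775, 15/129=0.1163, 28/129=0.2171
Σ|p₁ᵢ − p₂ᵢ| = 0.4098 + 0.0295 + 0.0419 + 0.5180 + 0.1798 = 1.1790
D = 1 − ½ × 1.1790 = 1 − 0.58950 = 0.41050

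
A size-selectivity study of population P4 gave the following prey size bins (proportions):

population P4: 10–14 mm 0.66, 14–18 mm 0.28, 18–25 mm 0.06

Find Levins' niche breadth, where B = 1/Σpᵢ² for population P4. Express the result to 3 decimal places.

1.932

Σpᵢ² = 0.66² + 0.28² + 0.06² = 0.4356 + 0.0784 + 0.0036 = 0.5176
B = 1 / 0.5176 = 1.93199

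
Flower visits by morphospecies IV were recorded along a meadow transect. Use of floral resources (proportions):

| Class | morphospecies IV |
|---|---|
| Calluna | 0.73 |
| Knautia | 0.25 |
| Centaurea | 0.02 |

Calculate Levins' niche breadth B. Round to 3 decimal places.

1.678

Σpᵢ² = 0.73² + 0.25² + 0.02² = 0.5329 + 0.0625 + 0.0004 = 0.5958
B = 1 / 0.5958 = 1.67842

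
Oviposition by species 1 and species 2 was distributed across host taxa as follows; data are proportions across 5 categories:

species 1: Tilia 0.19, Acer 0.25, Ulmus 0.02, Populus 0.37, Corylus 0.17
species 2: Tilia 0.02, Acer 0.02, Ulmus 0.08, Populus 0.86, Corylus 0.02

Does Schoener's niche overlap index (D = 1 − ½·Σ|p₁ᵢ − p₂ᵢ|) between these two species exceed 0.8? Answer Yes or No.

Σ|p₁ᵢ − p₂ᵢ| = 0.17 + 0.23 + 0.06 + 0.49 + 0.15 = 1.10
D = 1 − ½ × 1.10 = 1 − 0.550 = 0.4500
D = 0.4500 < 0.8 → No.

No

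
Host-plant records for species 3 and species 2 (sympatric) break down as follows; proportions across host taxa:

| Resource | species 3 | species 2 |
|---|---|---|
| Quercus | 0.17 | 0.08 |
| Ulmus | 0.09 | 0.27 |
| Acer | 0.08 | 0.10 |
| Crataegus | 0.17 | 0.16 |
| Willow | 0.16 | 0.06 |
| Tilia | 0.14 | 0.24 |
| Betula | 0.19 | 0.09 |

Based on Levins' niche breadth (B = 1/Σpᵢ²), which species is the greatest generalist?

species 3

Σp_3ᵢ² = 0.17² + 0.09² + 0.08² + 0.17² + 0.16² + 0.14² + 0.19² = 0.0289 + 0.0081 + 0.0064 + 0.0289 + 0.0256 + 0.0196 + 0.0361 = 0.1536
B_3 = 1 / 0.1536 = 6.5104
Σp_2ᵢ² = 0.08² + 0.27² + 0.10² + 0.16² + 0.06² + 0.24² + 0.09² = 0.0064 + 0.0729 + 0.0100 + 0.0256 + 0.0036 + 0.0576 + 0.0081 = 0.1842
B_2 = 1 / 0.1842 = 5.4289
Highest B → broadest niche (most generalist): species 3 (B = 6.51).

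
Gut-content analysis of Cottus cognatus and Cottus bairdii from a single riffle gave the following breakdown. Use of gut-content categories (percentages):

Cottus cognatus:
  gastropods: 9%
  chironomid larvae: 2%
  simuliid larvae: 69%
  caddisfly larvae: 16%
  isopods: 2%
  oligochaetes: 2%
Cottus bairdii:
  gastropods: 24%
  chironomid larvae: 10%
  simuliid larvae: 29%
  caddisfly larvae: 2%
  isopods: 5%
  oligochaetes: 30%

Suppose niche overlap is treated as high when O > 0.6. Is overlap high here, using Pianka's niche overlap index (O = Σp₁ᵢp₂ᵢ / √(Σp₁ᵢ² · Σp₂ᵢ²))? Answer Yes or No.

Yes

Convert percentages to proportions (divide by 100).
Σ p₁ᵢp₂ᵢ = 0.0216 + 0.0020 + 0.2001 + 0.0032 + 0.0010 + 0.0060 = 0.2339
Σp_1ᵢ² = 0.09² + 0.02² + 0.69² + 0.16² + 0.02² + 0.02² = 0.0081 + 0.0004 + 0.4761 + 0.0256 + 0.0004 + 0.0004 = 0.5110
Σp_2ᵢ² = 0.24² + 0.10² + 0.29² + 0.02² + 0.05² + 0.30² = 0.0576 + 0.0100 + 0.0841 + 0.0004 + 0.0025 + 0.0900 = 0.2446
O = 0.2339 / √(0.5110 × 0.2446) = 0.2339 / 0.35354 = 0.6616
O = 0.6616 > 0.6 → Yes.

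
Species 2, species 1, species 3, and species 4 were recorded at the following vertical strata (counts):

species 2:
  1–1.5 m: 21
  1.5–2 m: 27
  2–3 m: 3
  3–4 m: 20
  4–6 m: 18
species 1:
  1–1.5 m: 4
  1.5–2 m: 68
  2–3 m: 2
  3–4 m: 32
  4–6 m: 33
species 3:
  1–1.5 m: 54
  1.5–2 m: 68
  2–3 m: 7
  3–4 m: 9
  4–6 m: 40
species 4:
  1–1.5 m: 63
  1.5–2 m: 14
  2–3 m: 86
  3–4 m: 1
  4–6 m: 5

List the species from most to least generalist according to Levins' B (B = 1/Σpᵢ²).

Proportions for species 2 (n=89): 21/89=0.2360, 27/89=0.3034, 3/89=0.0337, 20/89=0.2247, 18/89=0.2022
Proportions for species 1 (n=139): 4/139=0.0288, 68/139=0.4892, 2/139=0.0144, 32/139=0.2302, 33/139=0.2374
Proportions for species 3 (n=178): 54/178=0.3034, 68/178=0.3820, 7/178=0.0393, 9/178=0.0506, 40/178=0.2247
Proportions for species 4 (n=169): 63/169=0.3728, 14/169=0.0828, 86/169=0.5089, 1/169=0.0059, 5/169=0.0296
Σp_2ᵢ² = 0.2360² + 0.3034² + 0.0337² + 0.2247² + 0.2022² = 0.055696 + 0.092052 + 0.001136 + 0.050490 + 0.040885 = 0.240259
B_2 = 1 / 0.240259 = 4.1622
Σp_1ᵢ² = 0.0288² + 0.4892² + 0.0144² + 0.2302² + 0.2374² = 0.000829 + 0.239317 + 0.000207 + 0.052992 + 0.056359 = 0.349704
B_1 = 1 / 0.349704 = 2.8596
Σp_3ᵢ² = 0.3034² + 0.3820² + 0.0393² + 0.0506² + 0.2247² = 0.092052 + 0.145924 + 0.001544 + 0.002560 + 0.050490 = 0.292570
B_3 = 1 / 0.292570 = 3.4180
Σp_4ᵢ² = 0.3728² + 0.0828² + 0.5089² + 0.0059² + 0.0296² = 0.138980 + 0.006856 + 0.258979 + 0.000035 + 0.000876 = 0.405726
B_4 = 1 / 0.405726 = 2.4647
Ranking by B (broadest → narrowest): species 2 (4.16) > species 3 (3.42) > species 1 (2.86) > species 4 (2.46)

species 2 > species 3 > species 1 > species 4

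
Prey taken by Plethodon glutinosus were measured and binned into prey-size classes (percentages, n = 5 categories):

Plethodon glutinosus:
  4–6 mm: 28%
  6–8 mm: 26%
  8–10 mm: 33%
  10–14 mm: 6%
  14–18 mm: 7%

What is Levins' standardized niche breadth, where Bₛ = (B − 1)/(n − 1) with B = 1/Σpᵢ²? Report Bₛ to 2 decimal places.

0.70

Convert percentages to proportions (divide by 100).
Σpᵢ² = 0.28² + 0.26² + 0.33² + 0.06² + 0.07² = 0.0784 + 0.0676 + 0.1089 + 0.0036 + 0.0049 = 0.2634
B = 1 / 0.2634 = 3.7965
Bₛ = (B − 1)/(n − 1) = (3.7965 − 1)/(5 − 1) = 2.7965/4 = 0.6991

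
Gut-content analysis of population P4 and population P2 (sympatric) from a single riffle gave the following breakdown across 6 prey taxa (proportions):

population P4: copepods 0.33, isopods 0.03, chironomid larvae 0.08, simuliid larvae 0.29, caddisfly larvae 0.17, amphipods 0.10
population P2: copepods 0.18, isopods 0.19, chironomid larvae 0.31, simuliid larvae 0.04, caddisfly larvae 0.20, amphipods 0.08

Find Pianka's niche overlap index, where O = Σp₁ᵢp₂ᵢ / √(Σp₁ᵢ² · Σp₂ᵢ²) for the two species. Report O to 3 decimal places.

Σ p₁ᵢp₂ᵢ = 0.0594 + 0.0057 + 0.0248 + 0.0116 + 0.0340 + 0.0080 = 0.1435
Σp_1ᵢ² = 0.33² + 0.03² + 0.08² + 0.29² + 0.17² + 0.10² = 0.1089 + 0.0009 + 0.0064 + 0.0841 + 0.0289 + 0.0100 = 0.2392
Σp_2ᵢ² = 0.18² + 0.19² + 0.31² + 0.04² + 0.20² + 0.08² = 0.0324 + 0.0361 + 0.0961 + 0.0016 + 0.0400 + 0.0064 = 0.2126
O = 0.1435 / √(0.2392 × 0.2126) = 0.1435 / 0.225508 = 0.63634

0.636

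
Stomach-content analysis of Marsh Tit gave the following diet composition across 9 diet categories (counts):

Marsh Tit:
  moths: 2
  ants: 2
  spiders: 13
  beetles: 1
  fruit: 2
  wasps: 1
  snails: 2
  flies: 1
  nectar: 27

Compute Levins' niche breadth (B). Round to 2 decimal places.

2.84

Proportions for Marsh Tit (n=51): 2/51=0.0392, 2/51=0.0392, 13/51=0.2549, 1/51=0.0196, 2/51=0.0392, 1/51=0.0196, 2/51=0.0392, 1/51=0.0196, 27/51=0.5294
Σpᵢ² = 0.0392² + 0.0392² + 0.2549² + 0.0196² + 0.0392² + 0.0196² + 0.0392² + 0.0196² + 0.5294² = 0.001537 + 0.001537 + 0.064974 + 0.000384 + 0.001537 + 0.000384 + 0.001537 + 0.000384 + 0.280264 = 0.352538
B = 1 / 0.352538 = 2.8366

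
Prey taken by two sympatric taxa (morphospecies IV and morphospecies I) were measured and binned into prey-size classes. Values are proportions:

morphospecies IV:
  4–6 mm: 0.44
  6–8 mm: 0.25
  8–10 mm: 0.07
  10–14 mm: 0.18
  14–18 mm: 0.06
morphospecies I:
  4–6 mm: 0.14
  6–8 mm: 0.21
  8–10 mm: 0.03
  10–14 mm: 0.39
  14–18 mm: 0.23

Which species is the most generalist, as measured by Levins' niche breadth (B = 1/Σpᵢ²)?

morphospecies I

Σp_IVᵢ² = 0.44² + 0.25² + 0.07² + 0.18² + 0.06² = 0.1936 + 0.0625 + 0.0049 + 0.0324 + 0.0036 = 0.2970
B_IV = 1 / 0.2970 = 3.3670
Σp_Iᵢ² = 0.14² + 0.21² + 0.03² + 0.39² + 0.23² = 0.0196 + 0.0441 + 0.0009 + 0.1521 + 0.0529 = 0.2696
B_I = 1 / 0.2696 = 3.7092
Highest B → broadest niche (most generalist): morphospecies I (B = 3.71).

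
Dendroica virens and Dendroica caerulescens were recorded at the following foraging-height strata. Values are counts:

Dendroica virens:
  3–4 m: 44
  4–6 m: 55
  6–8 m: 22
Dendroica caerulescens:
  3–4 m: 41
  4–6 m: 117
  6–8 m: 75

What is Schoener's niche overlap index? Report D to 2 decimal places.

Proportions for Dendroica virens (n=121): 44/121=0.3636, 55/121=0.4545, 22/121=0.1818
Proportions for Dendroica caerulescens (n=233): 41/233=0.1760, 117/233=0.5021, 75/233=0.3219
Σ|p₁ᵢ − p₂ᵢ| = 0.1876 + 0.0476 + 0.1401 = 0.3753
D = 1 − ½ × 0.3753 = 1 − 0.18765 = 0.81235

0.81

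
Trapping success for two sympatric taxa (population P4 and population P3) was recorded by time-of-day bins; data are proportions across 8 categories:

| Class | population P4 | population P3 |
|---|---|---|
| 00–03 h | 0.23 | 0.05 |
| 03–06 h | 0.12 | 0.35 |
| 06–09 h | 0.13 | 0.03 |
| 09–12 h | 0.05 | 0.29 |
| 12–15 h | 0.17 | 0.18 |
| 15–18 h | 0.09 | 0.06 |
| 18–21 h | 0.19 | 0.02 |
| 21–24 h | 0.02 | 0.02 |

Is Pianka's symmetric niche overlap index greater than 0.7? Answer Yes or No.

No

Σ p₁ᵢp₂ᵢ = 0.0115 + 0.0420 + 0.0039 + 0.0145 + 0.0306 + 0.0054 + 0.0038 + 0.0004 = 0.1121
Σp_1ᵢ² = 0.23² + 0.12² + 0.13² + 0.05² + 0.17² + 0.09² + 0.19² + 0.02² = 0.0529 + 0.0144 + 0.0169 + 0.0025 + 0.0289 + 0.0081 + 0.0361 + 0.0004 = 0.1602
Σp_2ᵢ² = 0.05² + 0.35² + 0.03² + 0.29² + 0.18² + 0.06² + 0.02² + 0.02² = 0.0025 + 0.1225 + 0.0009 + 0.0841 + 0.0324 + 0.0036 + 0.0004 + 0.0004 = 0.2468
O = 0.1121 / √(0.1602 × 0.2468) = 0.1121 / 0.19884 = 0.5638
O = 0.5638 < 0.7 → No.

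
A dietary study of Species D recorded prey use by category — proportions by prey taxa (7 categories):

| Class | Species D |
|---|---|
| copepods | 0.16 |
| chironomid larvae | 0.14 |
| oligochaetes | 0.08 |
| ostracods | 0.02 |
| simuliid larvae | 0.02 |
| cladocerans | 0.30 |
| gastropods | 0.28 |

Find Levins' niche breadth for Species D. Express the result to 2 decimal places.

Σpᵢ² = 0.16² + 0.14² + 0.08² + 0.02² + 0.02² + 0.30² + 0.28² = 0.0256 + 0.0196 + 0.0064 + 0.0004 + 0.0004 + 0.0900 + 0.0784 = 0.2208
B = 1 / 0.2208 = 4.5290

4.53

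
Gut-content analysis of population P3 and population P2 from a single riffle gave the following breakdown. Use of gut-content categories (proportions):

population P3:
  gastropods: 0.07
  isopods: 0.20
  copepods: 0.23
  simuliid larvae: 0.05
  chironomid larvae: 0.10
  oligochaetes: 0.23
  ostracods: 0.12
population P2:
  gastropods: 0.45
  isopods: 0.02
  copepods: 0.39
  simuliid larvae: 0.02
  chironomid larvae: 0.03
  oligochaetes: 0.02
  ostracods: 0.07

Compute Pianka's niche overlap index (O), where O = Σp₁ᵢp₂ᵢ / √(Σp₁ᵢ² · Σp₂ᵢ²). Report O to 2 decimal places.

0.56

Σ p₁ᵢp₂ᵢ = 0.0315 + 0.0040 + 0.0897 + 0.0010 + 0.0030 + 0.0046 + 0.0084 = 0.1422
Σp_1ᵢ² = 0.07² + 0.20² + 0.23² + 0.05² + 0.10² + 0.23² + 0.12² = 0.0049 + 0.0400 + 0.0529 + 0.0025 + 0.0100 + 0.0529 + 0.0144 = 0.1776
Σp_2ᵢ² = 0.45² + 0.02² + 0.39² + 0.02² + 0.03² + 0.02² + 0.07² = 0.2025 + 0.0004 + 0.1521 + 0.0004 + 0.0009 + 0.0004 + 0.0049 = 0.3616
O = 0.1422 / √(0.1776 × 0.3616) = 0.1422 / 0.25342 = 0.5611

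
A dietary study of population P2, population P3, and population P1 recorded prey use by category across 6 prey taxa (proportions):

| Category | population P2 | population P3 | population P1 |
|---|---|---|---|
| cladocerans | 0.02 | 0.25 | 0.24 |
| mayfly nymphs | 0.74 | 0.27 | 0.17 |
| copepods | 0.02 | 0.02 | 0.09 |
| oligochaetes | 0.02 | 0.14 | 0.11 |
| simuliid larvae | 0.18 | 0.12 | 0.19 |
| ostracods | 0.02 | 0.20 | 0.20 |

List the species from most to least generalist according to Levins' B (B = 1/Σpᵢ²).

Σp_P2ᵢ² = 0.02² + 0.74² + 0.02² + 0.02² + 0.18² + 0.02² = 0.0004 + 0.5476 + 0.0004 + 0.0004 + 0.0324 + 0.0004 = 0.5816
B_P2 = 1 / 0.5816 = 1.7194
Σp_P3ᵢ² = 0.25² + 0.27² + 0.02² + 0.14² + 0.12² + 0.20² = 0.0625 + 0.0729 + 0.0004 + 0.0196 + 0.0144 + 0.0400 = 0.2098
B_P3 = 1 / 0.2098 = 4.7664
Σp_P1ᵢ² = 0.24² + 0.17² + 0.09² + 0.11² + 0.19² + 0.20² = 0.0576 + 0.0289 + 0.0081 + 0.0121 + 0.0361 + 0.0400 = 0.1828
B_P1 = 1 / 0.1828 = 5.4705
Ranking by B (broadest → narrowest): population P1 (5.47) > population P3 (4.77) > population P2 (1.72)

population P1 > population P3 > population P2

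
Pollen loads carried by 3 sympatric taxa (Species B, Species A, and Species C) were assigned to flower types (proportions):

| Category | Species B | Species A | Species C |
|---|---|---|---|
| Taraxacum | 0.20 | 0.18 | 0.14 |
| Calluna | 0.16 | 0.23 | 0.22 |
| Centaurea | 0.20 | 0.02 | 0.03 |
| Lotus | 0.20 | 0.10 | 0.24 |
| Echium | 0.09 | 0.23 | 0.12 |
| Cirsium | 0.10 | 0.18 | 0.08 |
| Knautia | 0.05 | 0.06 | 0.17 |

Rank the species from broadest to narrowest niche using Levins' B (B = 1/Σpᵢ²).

Species B > Species C > Species A

Σp_Bᵢ² = 0.20² + 0.16² + 0.20² + 0.20² + 0.09² + 0.10² + 0.05² = 0.0400 + 0.0256 + 0.0400 + 0.0400 + 0.0081 + 0.0100 + 0.0025 = 0.1662
B_B = 1 / 0.1662 = 6.0168
Σp_Aᵢ² = 0.18² + 0.23² + 0.02² + 0.10² + 0.23² + 0.18² + 0.06² = 0.0324 + 0.0529 + 0.0004 + 0.0100 + 0.0529 + 0.0324 + 0.0036 = 0.1846
B_A = 1 / 0.1846 = 5.4171
Σp_Cᵢ² = 0.14² + 0.22² + 0.03² + 0.24² + 0.12² + 0.08² + 0.17² = 0.0196 + 0.0484 + 0.0009 + 0.0576 + 0.0144 + 0.0064 + 0.0289 = 0.1762
B_C = 1 / 0.1762 = 5.6754
Ranking by B (broadest → narrowest): Species B (6.02) > Species C (5.68) > Species A (5.42)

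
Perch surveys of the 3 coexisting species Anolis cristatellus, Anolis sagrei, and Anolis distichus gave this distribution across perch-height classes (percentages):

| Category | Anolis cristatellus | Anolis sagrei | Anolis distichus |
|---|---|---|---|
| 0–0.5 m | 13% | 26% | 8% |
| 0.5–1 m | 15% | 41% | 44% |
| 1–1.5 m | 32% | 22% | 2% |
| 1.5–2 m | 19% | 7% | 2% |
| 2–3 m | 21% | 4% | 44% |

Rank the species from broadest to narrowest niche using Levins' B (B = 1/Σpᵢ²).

Convert percentages to proportions (divide by 100).
Σp_crisᵢ² = 0.13² + 0.15² + 0.32² + 0.19² + 0.21² = 0.0169 + 0.0225 + 0.1024 + 0.0361 + 0.0441 = 0.2220
B_cris = 1 / 0.2220 = 4.5045
Σp_sagrᵢ² = 0.26² + 0.41² + 0.22² + 0.07² + 0.04² = 0.0676 + 0.1681 + 0.0484 + 0.0049 + 0.0016 = 0.2906
B_sagr = 1 / 0.2906 = 3.4412
Σp_distᵢ² = 0.08² + 0.44² + 0.02² + 0.02² + 0.44² = 0.0064 + 0.1936 + 0.0004 + 0.0004 + 0.1936 = 0.3944
B_dist = 1 / 0.3944 = 2.5355
Ranking by B (broadest → narrowest): Anolis cristatellus (4.50) > Anolis sagrei (3.44) > Anolis distichus (2.54)

Anolis cristatellus > Anolis sagrei > Anolis distichus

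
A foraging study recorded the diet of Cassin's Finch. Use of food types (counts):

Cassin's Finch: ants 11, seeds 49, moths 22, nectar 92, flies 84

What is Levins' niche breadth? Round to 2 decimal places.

Proportions for Cassin's Finch (n=258): 11/258=0.0426, 49/258=0.1899, 22/258=0.0853, 92/258=0.3566, 84/258=0.3256
Σpᵢ² = 0.0426² + 0.1899² + 0.0853² + 0.3566² + 0.3256² = 0.001815 + 0.036062 + 0.007276 + 0.127164 + 0.106015 = 0.278332
B = 1 / 0.278332 = 3.5928

3.59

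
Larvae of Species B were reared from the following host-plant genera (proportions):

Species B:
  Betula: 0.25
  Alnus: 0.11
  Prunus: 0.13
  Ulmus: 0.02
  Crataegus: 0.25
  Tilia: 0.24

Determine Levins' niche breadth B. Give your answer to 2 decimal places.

4.72

Σpᵢ² = 0.25² + 0.11² + 0.13² + 0.02² + 0.25² + 0.24² = 0.0625 + 0.0121 + 0.0169 + 0.0004 + 0.0625 + 0.0576 = 0.2120
B = 1 / 0.2120 = 4.7170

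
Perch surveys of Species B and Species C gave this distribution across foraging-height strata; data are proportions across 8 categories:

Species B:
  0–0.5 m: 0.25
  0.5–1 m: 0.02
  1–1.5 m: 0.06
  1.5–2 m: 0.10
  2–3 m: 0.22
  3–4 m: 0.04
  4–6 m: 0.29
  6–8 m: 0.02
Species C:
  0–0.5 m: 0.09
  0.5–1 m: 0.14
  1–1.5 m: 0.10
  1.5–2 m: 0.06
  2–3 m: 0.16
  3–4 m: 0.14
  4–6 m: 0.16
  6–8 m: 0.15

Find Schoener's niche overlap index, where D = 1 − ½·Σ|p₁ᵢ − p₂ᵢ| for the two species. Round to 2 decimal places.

Σ|p₁ᵢ − p₂ᵢ| = 0.16 + 0.12 + 0.04 + 0.04 + 0.06 + 0.10 + 0.13 + 0.13 = 0.78
D = 1 − ½ × 0.78 = 1 − 0.390 = 0.6100

0.61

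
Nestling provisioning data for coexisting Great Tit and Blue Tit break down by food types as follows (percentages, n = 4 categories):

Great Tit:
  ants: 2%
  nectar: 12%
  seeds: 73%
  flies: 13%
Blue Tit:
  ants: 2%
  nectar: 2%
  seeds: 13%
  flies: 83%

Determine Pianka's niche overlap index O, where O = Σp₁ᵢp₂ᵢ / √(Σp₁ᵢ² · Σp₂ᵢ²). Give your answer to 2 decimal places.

0.33

Convert percentages to proportions (divide by 100).
Σ p₁ᵢp₂ᵢ = 0.0004 + 0.0024 + 0.0949 + 0.1079 = 0.2056
Σp_1ᵢ² = 0.02² + 0.12² + 0.73² + 0.13² = 0.0004 + 0.0144 + 0.5329 + 0.0169 = 0.5646
Σp_2ᵢ² = 0.02² + 0.02² + 0.13² + 0.83² = 0.0004 + 0.0004 + 0.0169 + 0.6889 = 0.7066
O = 0.2056 / √(0.5646 × 0.7066) = 0.2056 / 0.63162 = 0.3255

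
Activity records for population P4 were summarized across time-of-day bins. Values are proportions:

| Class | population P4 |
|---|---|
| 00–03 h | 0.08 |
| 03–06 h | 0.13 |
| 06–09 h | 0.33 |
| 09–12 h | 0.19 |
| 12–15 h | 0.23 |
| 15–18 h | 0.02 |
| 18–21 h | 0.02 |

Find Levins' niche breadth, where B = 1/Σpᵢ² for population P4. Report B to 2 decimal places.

Σpᵢ² = 0.08² + 0.13² + 0.33² + 0.19² + 0.23² + 0.02² + 0.02² = 0.0064 + 0.0169 + 0.1089 + 0.0361 + 0.0529 + 0.0004 + 0.0004 = 0.2220
B = 1 / 0.2220 = 4.5045

4.50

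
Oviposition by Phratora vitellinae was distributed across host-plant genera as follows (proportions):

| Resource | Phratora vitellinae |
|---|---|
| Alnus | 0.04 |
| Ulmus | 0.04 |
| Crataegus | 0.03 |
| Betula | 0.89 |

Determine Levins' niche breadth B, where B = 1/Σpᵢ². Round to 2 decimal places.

1.26

Σpᵢ² = 0.04² + 0.04² + 0.03² + 0.89² = 0.0016 + 0.0016 + 0.0009 + 0.7921 = 0.7962
B = 1 / 0.7962 = 1.2560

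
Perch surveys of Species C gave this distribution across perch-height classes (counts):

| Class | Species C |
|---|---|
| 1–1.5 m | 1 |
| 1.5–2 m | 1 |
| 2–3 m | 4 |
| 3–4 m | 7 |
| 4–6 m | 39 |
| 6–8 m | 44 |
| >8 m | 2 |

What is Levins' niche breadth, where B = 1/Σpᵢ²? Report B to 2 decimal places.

2.72

Proportions for Species C (n=98): 1/98=0.0102, 1/98=0.0102, 4/98=0.0408, 7/98=0.0714, 39/98=0.3980, 44/98=0.4490, 2/98=0.0204
Σpᵢ² = 0.0102² + 0.0102² + 0.0408² + 0.0714² + 0.3980² + 0.4490² + 0.0204² = 0.000104 + 0.000104 + 0.001665 + 0.005098 + 0.158404 + 0.201601 + 0.000416 = 0.367392
B = 1 / 0.367392 = 2.7219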